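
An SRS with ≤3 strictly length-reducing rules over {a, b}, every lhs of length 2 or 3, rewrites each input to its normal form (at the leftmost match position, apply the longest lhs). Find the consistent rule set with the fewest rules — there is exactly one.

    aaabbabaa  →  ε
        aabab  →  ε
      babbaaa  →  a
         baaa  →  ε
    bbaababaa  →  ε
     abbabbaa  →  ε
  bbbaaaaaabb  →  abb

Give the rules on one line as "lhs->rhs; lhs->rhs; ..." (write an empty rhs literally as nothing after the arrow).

aa->; ba->; bab->ba

  | aaabbabaa => abbabaa => abbaaa => abaa => aa => ε
  | aabab => bab => ba => ε
  | babbaaa => babaaa => baaaa => aaa => a
  | baaa => aa => ε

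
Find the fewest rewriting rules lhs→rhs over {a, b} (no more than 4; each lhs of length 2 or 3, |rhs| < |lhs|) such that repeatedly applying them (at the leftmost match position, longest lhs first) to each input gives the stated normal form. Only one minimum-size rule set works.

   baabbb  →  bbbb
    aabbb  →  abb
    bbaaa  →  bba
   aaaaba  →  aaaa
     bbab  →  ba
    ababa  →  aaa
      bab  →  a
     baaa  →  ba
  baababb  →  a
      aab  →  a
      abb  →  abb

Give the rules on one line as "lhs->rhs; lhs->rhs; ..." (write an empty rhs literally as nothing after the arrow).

  | baabbb => bbbb
  | aabbb => abb
  | bbaaa => bba
  | aaaaba => aaaa

aab->a; baa->b; bab->a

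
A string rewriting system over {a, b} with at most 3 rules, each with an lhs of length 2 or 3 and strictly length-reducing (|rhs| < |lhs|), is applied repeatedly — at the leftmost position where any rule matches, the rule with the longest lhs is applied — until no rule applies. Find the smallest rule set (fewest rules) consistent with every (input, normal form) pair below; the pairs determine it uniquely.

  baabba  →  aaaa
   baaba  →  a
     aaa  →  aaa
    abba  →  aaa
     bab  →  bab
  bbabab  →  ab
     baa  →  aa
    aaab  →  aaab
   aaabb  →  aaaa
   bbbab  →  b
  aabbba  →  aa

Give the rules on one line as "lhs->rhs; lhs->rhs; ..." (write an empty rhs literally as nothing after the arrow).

  | baabba => aabba => aaaa
  | baaba => aaba => a
  | aaa
  | abba => aaa

aba->; baa->aa; bb->a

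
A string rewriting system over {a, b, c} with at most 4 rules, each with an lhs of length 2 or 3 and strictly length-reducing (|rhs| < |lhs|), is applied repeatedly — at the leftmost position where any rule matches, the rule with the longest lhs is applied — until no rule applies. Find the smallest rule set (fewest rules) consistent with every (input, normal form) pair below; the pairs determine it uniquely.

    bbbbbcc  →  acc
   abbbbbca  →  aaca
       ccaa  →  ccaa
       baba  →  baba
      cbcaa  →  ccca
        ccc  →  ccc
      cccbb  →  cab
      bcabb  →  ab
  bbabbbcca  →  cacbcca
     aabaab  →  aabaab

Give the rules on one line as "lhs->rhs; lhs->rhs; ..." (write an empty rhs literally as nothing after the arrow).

  | bbbbbcc => cbbbcc => ccbcc => acc
  | abbbbbca => acbbbca => accbca => aaca
  | ccaa
  | baba

bb->c; bca->cc; ccb->a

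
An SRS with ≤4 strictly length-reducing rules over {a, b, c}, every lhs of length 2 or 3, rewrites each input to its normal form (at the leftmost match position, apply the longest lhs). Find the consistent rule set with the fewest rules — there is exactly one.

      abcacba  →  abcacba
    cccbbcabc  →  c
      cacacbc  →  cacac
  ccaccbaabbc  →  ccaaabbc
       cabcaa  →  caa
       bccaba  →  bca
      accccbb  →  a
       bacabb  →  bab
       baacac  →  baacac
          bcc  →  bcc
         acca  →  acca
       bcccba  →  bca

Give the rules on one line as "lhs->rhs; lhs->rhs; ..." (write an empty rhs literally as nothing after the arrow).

cab->; cbc->c; ccb->

  | abcacba
  | cccbbcabc => cbcabc => cabc => c
  | cacacbc => cacac
  | ccaccbaabbc => ccaaabbc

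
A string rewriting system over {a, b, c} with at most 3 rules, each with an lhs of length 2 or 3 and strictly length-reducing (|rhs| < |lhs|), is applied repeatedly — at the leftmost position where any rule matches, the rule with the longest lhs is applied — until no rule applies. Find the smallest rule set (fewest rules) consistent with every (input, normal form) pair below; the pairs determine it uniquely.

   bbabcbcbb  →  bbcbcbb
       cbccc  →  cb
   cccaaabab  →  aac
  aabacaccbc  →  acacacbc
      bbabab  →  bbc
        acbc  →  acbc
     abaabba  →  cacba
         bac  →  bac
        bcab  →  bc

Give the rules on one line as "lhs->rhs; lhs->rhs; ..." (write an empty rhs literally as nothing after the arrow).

  | bbabcbcbb => bbccbcbb => bbcbcbb
  | cbccc => cb
  | cccaaabab => aaabab => aacab => aacc => aac
  | aabacaccbc => acacaccbc => acacacbc

ab->c; cc->c; ccc->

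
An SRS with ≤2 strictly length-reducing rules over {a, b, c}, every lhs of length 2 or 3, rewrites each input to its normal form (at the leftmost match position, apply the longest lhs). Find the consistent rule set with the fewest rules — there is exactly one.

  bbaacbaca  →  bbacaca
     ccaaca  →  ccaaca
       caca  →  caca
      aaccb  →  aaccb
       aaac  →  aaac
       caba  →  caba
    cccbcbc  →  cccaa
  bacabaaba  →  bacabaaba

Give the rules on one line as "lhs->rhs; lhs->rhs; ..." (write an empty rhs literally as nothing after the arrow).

acb->c; bc->a

  | bbaacbaca => bbacaca
  | ccaaca
  | caca
  | aaccb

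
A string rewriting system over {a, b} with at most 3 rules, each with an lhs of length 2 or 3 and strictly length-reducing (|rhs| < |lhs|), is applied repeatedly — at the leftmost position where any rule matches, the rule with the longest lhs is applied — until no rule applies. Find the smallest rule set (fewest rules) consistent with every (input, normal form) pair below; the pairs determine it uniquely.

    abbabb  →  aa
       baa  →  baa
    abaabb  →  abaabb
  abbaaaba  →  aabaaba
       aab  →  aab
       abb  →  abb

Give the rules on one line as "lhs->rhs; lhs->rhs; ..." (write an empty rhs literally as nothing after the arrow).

bba->ab; bbb->

  | abbabb => aabbb => aa
  | baa
  | abaabb
  | abbaaaba => aabaaba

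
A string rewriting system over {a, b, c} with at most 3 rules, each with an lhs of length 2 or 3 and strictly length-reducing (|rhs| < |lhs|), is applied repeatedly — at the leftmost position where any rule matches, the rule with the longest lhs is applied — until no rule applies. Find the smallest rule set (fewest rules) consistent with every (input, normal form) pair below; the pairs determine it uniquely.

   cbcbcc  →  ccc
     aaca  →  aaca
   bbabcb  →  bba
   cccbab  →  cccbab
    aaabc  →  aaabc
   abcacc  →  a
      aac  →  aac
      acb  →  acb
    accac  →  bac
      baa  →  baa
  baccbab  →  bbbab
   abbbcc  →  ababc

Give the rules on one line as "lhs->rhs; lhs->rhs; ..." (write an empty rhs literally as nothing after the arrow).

acc->b; bbc->ab; bcb->

  | cbcbcc => ccc
  | aaca
  | bbabcb => bba
  | cccbab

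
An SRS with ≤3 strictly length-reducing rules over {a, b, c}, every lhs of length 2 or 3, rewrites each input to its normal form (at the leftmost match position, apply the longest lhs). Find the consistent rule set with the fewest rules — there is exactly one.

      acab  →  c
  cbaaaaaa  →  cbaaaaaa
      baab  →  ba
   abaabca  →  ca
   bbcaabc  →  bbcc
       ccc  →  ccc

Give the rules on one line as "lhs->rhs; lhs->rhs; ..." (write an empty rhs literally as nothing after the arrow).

  | acab => cab => c
  | cbaaaaaa
  | baab => ba
  | abaabca => aabca => aca => ca

ab->; ac->c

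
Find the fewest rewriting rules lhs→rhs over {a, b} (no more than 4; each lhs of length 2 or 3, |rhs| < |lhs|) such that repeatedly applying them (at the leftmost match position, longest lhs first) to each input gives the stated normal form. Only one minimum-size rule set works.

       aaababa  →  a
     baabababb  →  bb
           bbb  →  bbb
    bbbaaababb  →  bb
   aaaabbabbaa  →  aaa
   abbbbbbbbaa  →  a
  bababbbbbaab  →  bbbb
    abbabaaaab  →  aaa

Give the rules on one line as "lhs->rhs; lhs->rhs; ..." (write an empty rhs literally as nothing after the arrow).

ab->a; aba->; ba->

  | aaababa => aaba => a
  | baabababb => abababb => babb => bb
  | bbb
  | bbbaaababb => bbaababb => bababb => babb => bb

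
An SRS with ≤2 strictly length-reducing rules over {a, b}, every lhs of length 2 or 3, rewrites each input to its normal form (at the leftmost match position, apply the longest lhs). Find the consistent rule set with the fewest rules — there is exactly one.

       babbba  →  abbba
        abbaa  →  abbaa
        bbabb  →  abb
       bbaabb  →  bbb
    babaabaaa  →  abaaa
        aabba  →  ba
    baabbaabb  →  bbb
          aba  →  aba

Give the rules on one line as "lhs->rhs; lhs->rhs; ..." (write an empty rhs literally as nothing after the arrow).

aab->; bab->ab

  | babbba => abbba
  | abbaa
  | bbabb => babb => abb
  | bbaabb => bbb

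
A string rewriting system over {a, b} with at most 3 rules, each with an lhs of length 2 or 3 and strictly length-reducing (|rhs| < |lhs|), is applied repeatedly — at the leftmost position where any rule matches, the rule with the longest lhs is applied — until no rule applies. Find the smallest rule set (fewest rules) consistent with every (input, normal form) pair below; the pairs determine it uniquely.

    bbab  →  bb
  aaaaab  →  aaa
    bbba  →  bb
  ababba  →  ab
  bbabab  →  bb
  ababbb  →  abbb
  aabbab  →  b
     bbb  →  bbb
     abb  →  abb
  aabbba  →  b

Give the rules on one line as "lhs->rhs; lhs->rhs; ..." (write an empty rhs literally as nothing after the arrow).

aab->; ba->

  | bbab => bb
  | aaaaab => aaa
  | bbba => bb
  | ababba => abba => ab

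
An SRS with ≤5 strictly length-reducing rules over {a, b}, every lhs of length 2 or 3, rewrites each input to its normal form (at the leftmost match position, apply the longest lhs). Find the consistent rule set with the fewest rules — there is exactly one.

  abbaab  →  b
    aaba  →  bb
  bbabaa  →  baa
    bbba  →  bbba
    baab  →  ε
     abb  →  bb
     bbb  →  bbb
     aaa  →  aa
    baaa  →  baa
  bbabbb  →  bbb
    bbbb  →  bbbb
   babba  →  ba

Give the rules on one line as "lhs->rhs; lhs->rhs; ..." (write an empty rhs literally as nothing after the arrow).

aaa->aa; ab->b; aba->bb; bab->

  | abbaab => bbaab => bbab => b
  | aaba => abb => bb
  | bbabaa => baa
  | bbba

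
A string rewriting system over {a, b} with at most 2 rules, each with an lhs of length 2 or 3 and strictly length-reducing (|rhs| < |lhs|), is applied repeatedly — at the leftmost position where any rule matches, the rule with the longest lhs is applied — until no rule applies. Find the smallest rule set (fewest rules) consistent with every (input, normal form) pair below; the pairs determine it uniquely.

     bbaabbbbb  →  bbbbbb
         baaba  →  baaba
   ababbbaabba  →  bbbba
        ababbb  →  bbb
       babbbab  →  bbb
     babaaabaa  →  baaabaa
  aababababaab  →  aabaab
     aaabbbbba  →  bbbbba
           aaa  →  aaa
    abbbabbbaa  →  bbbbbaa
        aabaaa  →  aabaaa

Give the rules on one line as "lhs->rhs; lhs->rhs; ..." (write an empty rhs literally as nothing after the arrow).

abb->bb; bab->b

  | bbaabbbbb => bbabbbbb => bbbbbb
  | baaba
  | ababbbaabba => abbbaabba => bbbaabba => bbbabba => bbbba
  | ababbb => abbb => bbb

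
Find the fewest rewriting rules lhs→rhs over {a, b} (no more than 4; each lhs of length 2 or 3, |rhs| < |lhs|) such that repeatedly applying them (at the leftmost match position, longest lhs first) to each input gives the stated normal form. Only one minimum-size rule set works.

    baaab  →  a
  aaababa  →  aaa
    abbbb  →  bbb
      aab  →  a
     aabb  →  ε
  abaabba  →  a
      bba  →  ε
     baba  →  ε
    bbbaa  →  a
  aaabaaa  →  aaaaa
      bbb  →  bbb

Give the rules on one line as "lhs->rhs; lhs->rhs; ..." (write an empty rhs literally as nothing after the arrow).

ab->; ba->; bba->ba

  | baaab => aab => a
  | aaababa => aaaba => aaa
  | abbbb => bbb
  | aab => a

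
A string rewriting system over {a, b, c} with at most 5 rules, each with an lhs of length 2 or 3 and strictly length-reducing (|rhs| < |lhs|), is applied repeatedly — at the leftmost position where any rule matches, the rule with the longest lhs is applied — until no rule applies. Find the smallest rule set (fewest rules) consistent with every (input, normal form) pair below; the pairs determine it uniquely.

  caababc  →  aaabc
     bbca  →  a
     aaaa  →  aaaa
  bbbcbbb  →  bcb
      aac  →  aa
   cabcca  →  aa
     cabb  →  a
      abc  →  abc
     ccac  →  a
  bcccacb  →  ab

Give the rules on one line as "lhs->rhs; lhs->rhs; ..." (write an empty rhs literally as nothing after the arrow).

  | caababc => aababc => aaabc
  | bbca => ca => a
  | aaaa
  | bbbcbbb => bcbbb => bcb

ac->a; ba->a; bb->; ca->a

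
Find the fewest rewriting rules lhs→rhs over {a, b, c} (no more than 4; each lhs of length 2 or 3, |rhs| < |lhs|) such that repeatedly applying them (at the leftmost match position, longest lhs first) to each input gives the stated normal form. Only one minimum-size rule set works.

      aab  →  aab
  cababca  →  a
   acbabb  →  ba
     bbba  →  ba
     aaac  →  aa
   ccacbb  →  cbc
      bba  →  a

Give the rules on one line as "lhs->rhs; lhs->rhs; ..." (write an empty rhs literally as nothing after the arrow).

  | aab
  | cababca => bbabca => abca => abb => a
  | acbabb => babb => ba
  | bbba => ba

ac->; bb->; ca->b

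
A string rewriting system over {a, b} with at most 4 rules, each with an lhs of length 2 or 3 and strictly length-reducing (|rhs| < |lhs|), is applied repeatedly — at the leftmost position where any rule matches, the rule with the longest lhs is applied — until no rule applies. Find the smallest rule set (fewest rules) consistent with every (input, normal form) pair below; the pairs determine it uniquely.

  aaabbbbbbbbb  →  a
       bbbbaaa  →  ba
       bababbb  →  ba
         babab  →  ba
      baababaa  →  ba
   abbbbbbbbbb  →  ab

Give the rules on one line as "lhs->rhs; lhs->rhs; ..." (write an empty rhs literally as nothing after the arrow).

aa->a; bab->ba; bbb->

  | aaabbbbbbbbb => aabbbbbbbbb => abbbbbbbbb => abbbbbb => abbb => a
  | bbbbaaa => baaa => baa => ba
  | bababbb => baabbb => babbb => babb => bab => ba
  | babab => baab => bab => ba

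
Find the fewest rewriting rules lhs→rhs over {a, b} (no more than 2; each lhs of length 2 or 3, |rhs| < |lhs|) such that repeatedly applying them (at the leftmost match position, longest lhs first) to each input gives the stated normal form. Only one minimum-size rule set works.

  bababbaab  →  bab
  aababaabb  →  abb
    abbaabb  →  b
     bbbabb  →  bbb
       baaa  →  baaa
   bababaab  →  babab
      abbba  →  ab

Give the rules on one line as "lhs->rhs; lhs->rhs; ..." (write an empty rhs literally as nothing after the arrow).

  | bababbaab => babaab => bab
  | aababaabb => abaabb => abb
  | abbaabb => aabb => b
  | bbbabb => bbb

aab->; bba->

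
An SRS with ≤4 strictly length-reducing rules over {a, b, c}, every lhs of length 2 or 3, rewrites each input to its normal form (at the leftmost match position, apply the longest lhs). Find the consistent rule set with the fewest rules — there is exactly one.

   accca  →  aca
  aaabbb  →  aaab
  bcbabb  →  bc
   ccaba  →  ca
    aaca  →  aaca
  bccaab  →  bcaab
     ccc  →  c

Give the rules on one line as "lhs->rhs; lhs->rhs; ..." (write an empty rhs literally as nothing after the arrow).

ba->; bb->; cc->c

  | accca => acca => aca
  | aaabbb => aaab
  | bcbabb => bcbb => bc
  | ccaba => caba => ca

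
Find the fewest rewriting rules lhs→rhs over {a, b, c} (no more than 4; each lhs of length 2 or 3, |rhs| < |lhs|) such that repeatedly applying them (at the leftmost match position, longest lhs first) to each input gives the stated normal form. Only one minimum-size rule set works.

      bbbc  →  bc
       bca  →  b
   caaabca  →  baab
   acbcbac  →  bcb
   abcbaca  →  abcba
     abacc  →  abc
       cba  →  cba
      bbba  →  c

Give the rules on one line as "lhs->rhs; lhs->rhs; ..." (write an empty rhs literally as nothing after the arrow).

ac->; bb->b; bba->c; ca->b

  | bbbc => bbc => bc
  | bca => bb => b
  | caaabca => baabca => baabb => baab
  | acbcbac => bcbac => bcb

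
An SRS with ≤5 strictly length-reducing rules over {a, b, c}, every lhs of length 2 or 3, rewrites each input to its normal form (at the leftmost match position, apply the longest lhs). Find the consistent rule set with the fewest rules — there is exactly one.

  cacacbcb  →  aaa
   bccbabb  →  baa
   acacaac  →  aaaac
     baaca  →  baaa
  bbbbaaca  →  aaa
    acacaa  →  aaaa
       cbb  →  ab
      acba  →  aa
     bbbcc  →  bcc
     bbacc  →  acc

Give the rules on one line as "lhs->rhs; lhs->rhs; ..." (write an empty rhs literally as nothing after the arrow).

  | cacacbcb => acacbcb => aacbcb => aaccb => aaca => aaa
  | bccbabb => bcaabb => baabb => baa
  | acacaac => aacaac => aaaac
  | baaca => baaa

acb->ac; bb->; ca->a; cb->a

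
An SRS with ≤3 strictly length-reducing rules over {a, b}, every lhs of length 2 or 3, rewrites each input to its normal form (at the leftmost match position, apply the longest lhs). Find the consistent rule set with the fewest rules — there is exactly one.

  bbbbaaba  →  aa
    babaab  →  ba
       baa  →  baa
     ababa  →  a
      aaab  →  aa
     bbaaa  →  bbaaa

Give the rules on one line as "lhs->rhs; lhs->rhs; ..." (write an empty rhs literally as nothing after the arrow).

ab->; bbb->a

  | bbbbaaba => abaaba => aaba => aa
  | babaab => baab => ba
  | baa
  | ababa => aba => a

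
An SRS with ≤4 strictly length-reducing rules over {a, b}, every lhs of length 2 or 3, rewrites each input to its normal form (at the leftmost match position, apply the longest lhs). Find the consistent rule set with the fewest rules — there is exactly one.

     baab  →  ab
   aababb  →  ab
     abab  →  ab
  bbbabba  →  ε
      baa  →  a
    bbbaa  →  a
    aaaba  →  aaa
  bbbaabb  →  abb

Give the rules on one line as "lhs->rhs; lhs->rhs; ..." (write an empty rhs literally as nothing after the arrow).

  | baab => ab
  | aababb => aabb => ab
  | abab => ab
  | bbbabba => bbabba => babba => bba => ba => ε

aab->a; ba->; bba->ba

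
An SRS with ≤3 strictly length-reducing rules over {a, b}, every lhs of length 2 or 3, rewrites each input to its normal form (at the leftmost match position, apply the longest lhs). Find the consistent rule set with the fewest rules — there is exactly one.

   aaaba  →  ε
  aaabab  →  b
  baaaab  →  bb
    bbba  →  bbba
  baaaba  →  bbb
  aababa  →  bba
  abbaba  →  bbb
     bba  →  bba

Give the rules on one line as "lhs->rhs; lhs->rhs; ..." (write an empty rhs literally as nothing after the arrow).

  | aaaba => aabb => ab => ε
  | aaabab => aabbb => abb => b
  | baaaab => baab => bb
  | bbba

ab->; aba->bb; baa->b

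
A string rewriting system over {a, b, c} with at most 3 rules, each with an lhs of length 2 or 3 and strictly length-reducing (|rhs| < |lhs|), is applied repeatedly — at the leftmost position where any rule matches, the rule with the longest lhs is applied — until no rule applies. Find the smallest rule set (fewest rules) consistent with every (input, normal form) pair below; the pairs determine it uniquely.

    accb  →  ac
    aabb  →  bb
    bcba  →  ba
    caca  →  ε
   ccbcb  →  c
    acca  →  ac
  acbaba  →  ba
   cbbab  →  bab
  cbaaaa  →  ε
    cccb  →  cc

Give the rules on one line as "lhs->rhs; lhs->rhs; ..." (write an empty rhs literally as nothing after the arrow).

  | accb => ac
  | aabb => bb
  | bcba => ba
  | caca => ca => ε

aa->; ca->; cb->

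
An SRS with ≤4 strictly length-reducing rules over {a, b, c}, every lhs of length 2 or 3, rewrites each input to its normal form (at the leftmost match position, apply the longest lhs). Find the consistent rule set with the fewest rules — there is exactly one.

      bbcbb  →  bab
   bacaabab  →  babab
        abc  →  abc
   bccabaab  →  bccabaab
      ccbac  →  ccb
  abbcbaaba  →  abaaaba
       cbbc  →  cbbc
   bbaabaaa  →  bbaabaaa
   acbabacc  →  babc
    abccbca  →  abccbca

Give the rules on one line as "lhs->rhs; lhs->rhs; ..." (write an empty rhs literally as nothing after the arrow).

ac->; aca->; bcb->a

  | bbcbb => bab
  | bacaabab => babab
  | abc
  | bccabaab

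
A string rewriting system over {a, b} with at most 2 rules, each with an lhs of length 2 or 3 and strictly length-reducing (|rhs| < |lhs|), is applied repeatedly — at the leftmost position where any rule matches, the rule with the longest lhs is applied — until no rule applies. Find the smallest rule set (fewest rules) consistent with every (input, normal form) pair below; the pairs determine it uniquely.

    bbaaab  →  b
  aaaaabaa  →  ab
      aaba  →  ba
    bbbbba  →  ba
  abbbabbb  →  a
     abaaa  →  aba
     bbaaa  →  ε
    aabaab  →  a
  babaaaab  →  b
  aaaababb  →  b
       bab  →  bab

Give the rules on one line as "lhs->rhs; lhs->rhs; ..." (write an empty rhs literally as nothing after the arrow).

  | bbaaab => aaaab => aab => b
  | aaaaabaa => aaabaa => abaa => ab
  | aaba => ba
  | bbbbba => abbba => aaba => ba

aa->; bb->a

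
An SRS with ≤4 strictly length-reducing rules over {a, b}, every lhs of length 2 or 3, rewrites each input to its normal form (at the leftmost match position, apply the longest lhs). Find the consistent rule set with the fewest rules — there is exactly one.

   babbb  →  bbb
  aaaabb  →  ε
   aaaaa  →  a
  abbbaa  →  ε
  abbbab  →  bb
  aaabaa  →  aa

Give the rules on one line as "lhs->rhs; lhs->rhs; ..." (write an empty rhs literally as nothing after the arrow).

aaa->a; ab->; ba->

  | babbb => bbb
  | aaaabb => aabb => ab => ε
  | aaaaa => aaa => a
  | abbbaa => bbaa => ba => ε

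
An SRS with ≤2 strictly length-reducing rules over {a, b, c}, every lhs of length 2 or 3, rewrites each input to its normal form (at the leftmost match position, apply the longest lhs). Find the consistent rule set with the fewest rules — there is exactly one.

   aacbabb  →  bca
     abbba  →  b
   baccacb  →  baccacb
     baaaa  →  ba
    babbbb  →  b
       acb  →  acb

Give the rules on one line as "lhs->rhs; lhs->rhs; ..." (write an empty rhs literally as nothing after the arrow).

  | aacbabb => bcbabb => bcbaa => bcbb => bca
  | abbba => aaba => bba => aa => b
  | baccacb
  | baaaa => bbaa => aaa => ba

aa->b; bb->a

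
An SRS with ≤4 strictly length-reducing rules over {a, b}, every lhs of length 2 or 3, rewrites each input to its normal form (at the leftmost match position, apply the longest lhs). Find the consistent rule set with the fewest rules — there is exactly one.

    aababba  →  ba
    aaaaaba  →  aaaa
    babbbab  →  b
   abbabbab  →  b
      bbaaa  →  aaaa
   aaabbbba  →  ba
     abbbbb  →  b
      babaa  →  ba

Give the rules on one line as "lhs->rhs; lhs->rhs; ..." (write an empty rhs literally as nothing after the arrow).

  | aababba => abba => ba
  | aaaaaba => aaaa
  | babbbab => bbbab => abab => b
  | abbabbab => babbab => bbab => aab => ab => b

ab->b; aba->; abb->b; bb->a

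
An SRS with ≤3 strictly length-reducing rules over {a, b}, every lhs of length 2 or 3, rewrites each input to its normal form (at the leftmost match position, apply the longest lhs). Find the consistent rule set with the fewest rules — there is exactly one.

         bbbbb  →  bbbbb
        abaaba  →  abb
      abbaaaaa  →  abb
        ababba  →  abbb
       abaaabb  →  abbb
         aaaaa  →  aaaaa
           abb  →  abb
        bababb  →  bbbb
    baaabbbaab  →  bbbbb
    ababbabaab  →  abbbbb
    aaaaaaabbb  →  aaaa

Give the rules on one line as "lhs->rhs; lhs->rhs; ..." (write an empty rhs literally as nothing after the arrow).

aab->a; ba->b

  | bbbbb
  | abaaba => ababa => abba => abb
  | abbaaaaa => abbaaaa => abbaaa => abbaa => abba => abb
  | ababba => abbba => abbb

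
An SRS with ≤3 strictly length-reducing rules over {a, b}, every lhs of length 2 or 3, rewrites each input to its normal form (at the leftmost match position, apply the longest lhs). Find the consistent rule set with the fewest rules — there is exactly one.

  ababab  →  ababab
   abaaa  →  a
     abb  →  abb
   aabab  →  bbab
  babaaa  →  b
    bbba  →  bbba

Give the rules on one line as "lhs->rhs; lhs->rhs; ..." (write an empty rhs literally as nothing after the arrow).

  | ababab
  | abaaa => aaa => a
  | abb
  | aabab => bbab

aa->b; aaa->a; baa->a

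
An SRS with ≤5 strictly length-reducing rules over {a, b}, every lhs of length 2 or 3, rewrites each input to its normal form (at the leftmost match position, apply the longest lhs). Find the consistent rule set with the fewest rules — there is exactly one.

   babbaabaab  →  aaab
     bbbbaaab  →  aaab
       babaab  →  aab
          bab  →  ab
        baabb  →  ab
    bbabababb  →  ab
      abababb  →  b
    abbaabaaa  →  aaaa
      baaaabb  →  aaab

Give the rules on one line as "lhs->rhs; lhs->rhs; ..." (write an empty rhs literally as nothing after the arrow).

aba->a; abb->b; ba->a; bb->a

  | babbaabaab => abbaabaab => baabaab => aabaab => aaab
  | bbbbaaab => abbaaab => baaab => aaab
  | babaab => abaab => aab
  | bab => ab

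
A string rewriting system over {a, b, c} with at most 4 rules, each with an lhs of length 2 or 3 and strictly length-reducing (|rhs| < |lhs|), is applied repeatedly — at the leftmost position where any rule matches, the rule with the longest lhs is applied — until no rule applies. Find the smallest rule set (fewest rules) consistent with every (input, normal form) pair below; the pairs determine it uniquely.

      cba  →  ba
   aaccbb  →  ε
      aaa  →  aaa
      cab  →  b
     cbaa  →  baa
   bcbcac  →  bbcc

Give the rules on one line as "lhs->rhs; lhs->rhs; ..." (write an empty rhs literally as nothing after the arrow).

  | cba => ba
  | aaccbb => aacbb => aabb => ab => ε
  | aaa
  | cab => cb => b

ab->; ca->c; cb->b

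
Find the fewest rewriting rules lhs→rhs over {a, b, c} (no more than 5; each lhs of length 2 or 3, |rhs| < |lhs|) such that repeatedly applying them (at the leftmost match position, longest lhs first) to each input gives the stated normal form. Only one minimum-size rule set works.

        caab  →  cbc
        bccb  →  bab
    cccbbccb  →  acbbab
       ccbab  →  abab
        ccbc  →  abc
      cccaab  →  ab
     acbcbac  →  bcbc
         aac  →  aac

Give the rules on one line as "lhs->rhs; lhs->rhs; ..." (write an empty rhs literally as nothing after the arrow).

aab->bc; aca->; cba->ab; cc->a

  | caab => cbc
  | bccb => bab
  | cccbbccb => acbbccb => acbbab
  | ccbab => abab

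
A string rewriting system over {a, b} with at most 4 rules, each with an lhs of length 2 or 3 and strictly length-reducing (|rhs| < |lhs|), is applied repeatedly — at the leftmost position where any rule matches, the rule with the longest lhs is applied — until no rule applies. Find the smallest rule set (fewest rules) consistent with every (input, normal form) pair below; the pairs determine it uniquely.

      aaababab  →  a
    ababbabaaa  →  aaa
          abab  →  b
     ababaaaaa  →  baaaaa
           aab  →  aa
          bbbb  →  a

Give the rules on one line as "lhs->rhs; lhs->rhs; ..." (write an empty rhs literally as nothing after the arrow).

ab->a; aba->; bb->a

  | aaababab => aabab => ab => a
  | ababbabaaa => bbabaaa => aabaaa => aaa
  | abab => b
  | ababaaaaa => baaaaa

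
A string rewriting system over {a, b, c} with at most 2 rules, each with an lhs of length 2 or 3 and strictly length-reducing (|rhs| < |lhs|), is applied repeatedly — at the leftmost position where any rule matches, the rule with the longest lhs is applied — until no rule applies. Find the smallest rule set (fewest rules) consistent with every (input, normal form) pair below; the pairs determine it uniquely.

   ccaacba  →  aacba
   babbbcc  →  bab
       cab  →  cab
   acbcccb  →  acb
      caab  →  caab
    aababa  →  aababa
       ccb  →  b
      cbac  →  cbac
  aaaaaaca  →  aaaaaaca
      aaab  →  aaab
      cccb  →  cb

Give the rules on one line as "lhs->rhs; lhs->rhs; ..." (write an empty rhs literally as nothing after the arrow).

bc->; cc->

  | ccaacba => aacba
  | babbbcc => babbc => bab
  | cab
  | acbcccb => acccb => acb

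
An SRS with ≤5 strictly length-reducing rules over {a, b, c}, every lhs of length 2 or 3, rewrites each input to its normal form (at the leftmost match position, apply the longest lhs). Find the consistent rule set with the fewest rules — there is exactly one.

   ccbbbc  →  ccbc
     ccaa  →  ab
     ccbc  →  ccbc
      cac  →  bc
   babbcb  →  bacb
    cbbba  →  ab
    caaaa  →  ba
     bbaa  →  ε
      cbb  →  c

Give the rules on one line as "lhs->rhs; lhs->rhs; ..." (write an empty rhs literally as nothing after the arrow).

  | ccbbbc => ccbc
  | ccaa => cba => ab
  | ccbc
  | cac => bc

aa->; bb->; ca->b; cba->ab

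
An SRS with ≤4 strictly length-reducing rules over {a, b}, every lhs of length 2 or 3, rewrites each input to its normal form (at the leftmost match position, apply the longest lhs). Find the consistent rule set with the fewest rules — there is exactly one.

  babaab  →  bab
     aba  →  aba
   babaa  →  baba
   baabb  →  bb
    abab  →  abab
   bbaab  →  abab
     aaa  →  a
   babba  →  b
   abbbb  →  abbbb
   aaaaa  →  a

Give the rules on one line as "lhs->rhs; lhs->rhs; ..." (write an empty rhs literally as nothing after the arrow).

  | babaab => bab
  | aba
  | babaa => baba
  | baabb => bb

aa->a; aab->; bba->ab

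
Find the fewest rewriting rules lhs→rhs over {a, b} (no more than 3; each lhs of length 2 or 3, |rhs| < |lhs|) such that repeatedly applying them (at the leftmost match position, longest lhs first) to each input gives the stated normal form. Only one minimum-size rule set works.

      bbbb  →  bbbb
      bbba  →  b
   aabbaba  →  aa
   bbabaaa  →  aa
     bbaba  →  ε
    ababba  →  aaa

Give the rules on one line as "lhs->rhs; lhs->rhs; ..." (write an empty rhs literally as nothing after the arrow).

  | bbbb
  | bbba => b
  | aabbaba => aaba => aa
  | bbabaaa => baaa => aa

ba->; bab->aa; bba->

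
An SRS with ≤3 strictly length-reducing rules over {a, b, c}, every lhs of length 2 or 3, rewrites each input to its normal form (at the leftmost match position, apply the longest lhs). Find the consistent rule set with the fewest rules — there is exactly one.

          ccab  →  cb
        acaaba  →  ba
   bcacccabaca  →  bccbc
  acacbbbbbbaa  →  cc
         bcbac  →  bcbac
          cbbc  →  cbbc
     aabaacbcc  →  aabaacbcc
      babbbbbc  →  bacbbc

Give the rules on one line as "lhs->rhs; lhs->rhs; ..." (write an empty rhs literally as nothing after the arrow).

aca->c; bbb->c; ca->

  | ccab => cb
  | acaaba => caba => ba
  | bcacccabaca => bcccabaca => bccbaca => bccbc
  | acacbbbbbbaa => ccbbbbbbaa => cccbbbaa => ccccaa => ccca => cc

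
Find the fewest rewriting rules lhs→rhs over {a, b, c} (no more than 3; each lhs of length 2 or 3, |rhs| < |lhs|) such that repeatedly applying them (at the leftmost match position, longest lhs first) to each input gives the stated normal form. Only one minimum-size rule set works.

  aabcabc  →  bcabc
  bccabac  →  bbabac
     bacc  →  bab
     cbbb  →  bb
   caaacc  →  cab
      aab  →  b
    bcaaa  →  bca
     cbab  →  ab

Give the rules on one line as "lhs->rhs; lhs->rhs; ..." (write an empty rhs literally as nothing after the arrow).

aa->; cb->; cc->b

  | aabcabc => bcabc
  | bccabac => bbabac
  | bacc => bab
  | cbbb => bb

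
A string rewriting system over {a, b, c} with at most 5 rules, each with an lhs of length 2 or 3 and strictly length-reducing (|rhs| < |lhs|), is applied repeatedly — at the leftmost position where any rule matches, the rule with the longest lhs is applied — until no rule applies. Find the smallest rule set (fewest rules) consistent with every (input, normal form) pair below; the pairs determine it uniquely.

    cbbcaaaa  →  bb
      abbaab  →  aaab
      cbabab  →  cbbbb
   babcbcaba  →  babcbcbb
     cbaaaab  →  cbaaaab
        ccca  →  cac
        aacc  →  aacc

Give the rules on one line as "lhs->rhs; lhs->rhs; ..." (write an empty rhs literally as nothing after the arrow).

  | cbbcaaaa => cbbbbaa => cbbaa => caa => bb
  | abbaab => aaab
  | cbabab => cbbbb
  | babcbcaba => babcbcbb

aba->bb; bba->a; caa->bb; cca->ac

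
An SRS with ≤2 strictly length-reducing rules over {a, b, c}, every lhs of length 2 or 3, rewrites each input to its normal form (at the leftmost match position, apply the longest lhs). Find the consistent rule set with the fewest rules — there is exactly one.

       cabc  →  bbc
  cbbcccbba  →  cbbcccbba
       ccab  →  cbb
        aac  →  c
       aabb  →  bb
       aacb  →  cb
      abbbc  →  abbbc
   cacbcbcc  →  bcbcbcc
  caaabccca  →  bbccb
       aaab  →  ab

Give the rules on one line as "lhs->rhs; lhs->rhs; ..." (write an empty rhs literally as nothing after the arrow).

  | cabc => bbc
  | cbbcccbba
  | ccab => cbb
  | aac => c

aa->; ca->b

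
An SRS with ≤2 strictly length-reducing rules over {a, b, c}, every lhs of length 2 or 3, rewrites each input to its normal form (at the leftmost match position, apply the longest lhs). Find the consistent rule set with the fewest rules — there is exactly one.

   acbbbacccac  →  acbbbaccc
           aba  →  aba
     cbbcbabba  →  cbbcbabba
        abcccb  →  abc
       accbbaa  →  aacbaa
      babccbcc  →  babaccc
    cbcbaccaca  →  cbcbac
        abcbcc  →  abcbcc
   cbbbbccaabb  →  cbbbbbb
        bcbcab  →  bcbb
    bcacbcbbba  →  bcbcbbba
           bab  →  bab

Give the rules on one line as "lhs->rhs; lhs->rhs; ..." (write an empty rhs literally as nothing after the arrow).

  | acbbbacccac => acbbbaccc
  | aba
  | cbbcbabba
  | abcccb => abcac => abc

ca->; ccb->ac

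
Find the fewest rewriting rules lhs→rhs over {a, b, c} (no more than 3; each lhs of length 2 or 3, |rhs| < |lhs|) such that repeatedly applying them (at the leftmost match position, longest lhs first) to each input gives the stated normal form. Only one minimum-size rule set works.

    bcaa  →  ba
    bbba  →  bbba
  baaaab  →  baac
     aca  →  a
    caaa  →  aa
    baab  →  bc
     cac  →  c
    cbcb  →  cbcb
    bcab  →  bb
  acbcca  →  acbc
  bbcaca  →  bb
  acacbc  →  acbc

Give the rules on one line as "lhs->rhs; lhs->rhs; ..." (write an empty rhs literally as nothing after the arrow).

aab->c; ca->

  | bcaa => ba
  | bbba
  | baaaab => baac
  | aca => a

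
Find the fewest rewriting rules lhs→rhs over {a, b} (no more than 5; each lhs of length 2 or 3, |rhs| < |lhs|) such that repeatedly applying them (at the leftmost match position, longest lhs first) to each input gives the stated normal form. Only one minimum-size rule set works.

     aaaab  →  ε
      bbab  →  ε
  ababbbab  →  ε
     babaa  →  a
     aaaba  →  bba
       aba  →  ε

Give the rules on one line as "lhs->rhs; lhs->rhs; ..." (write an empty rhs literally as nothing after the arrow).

aaa->b; ab->; aba->; bab->ab

  | aaaab => bab => ab => ε
  | bbab => bab => ab => ε
  | ababbbab => bbbab => bbab => bab => ab => ε
  | babaa => abaa => a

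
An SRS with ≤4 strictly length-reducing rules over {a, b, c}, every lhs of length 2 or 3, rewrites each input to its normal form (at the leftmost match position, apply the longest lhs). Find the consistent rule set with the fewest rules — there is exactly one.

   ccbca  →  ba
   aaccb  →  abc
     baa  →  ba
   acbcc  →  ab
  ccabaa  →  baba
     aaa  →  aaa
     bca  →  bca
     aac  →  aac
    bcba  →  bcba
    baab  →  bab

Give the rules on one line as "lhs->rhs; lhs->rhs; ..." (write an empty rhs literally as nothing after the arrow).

  | ccbca => bbca => cca => ba
  | aaccb => aabb => abc
  | baa => ba
  | acbcc => acbb => acc => ab

abb->bc; baa->ba; bb->c; cc->b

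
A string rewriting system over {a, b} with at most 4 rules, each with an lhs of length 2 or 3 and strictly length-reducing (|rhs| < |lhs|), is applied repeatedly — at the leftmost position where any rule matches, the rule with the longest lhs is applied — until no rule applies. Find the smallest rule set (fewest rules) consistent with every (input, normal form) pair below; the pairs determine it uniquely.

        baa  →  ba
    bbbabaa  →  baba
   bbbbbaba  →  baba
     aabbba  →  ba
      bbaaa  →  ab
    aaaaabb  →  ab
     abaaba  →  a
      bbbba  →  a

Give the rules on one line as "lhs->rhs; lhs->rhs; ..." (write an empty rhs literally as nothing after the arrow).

aa->a; aaa->ab; aab->b; bb->

  | baa => ba
  | bbbabaa => babaa => baba
  | bbbbbaba => bbbaba => baba
  | aabbba => bbba => ba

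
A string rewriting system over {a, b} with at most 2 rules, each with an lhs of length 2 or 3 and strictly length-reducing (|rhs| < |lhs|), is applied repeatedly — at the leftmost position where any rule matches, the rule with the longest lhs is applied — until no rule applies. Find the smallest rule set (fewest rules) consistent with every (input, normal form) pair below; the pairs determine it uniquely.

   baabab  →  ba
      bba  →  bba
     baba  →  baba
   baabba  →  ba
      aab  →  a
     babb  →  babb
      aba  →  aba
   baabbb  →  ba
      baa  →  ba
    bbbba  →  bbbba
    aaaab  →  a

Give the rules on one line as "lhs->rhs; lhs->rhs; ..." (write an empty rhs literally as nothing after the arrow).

aa->a; aab->aa

  | baabab => baaab => baab => baa => ba
  | bba
  | baba
  | baabba => baaba => baaa => baa => ba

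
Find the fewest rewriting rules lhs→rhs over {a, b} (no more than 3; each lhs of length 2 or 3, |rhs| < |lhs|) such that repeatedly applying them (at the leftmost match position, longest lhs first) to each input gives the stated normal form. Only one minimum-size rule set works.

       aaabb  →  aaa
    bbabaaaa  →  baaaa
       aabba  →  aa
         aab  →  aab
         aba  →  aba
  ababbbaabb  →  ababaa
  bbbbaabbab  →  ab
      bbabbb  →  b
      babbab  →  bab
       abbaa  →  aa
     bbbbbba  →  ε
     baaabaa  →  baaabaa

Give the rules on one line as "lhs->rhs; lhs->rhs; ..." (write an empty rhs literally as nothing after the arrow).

  | aaabb => aaa
  | bbabaaaa => baaaa
  | aabba => aa
  | aab

bb->; bba->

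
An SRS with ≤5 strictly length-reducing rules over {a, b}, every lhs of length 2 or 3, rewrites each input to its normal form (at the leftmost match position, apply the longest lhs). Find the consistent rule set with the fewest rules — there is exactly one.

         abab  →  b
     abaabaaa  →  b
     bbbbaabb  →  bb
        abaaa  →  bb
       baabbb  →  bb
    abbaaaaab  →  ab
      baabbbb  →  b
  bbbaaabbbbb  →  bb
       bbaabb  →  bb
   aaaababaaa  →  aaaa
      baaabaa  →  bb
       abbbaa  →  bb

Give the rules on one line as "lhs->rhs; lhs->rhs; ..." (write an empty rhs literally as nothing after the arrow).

  | abab => bbb => b
  | abaabaaa => bbabaaa => bbbaaa => baaa => baa => ba => b
  | bbbbaabb => bbaabb => bbabb => bbbb => bb
  | abaaa => bbaa => bba => bb

aab->; aba->bb; ba->b; bbb->b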